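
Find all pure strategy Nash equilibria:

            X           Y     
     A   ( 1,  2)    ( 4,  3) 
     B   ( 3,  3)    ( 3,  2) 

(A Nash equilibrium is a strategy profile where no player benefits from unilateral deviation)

Nash equilibrium: (A, Y), (B, X)

Work:
Best responses:
  P1 vs X: payoffs [1, 3] → best response B (payoff 3)
  P1 vs Y: payoffs [4, 3] → best response A (payoff 4)
  P2 vs A: payoffs [2, 3] → best response Y (payoff 3)
  P2 vs B: payoffs [3, 2] → best response X (payoff 3)
Mutual best responses: (A,Y), (B,X) → Nash equilibria.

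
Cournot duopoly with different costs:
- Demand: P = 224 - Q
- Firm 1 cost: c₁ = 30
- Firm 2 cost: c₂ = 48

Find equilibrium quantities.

q₁* = 70.67, q₂* = 52.67

Work:
Reaction: q₁ = (224 - 30 - q₂)/2
Reaction: q₂ = (224 - 48 - q₁)/2
Solve simultaneously:
q₁* = (224 - 2×30 + 48)/3 = 70.67
q₂* = (224 - 2×48 + 30)/3 = 52.67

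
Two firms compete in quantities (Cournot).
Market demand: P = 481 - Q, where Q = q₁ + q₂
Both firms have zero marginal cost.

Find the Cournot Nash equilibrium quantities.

q₁* = q₂* = 160.33; P* = 160.33

Work:
Profit: π_i = P·q_i = (a - q_i - q_j)·q_i
FOC: ∂π_i/∂q_i = a - 2q_i - q_j = 0
Reaction function: q_i = (481 - q_j)/2
Symmetry: q* = 481/3 = 160.33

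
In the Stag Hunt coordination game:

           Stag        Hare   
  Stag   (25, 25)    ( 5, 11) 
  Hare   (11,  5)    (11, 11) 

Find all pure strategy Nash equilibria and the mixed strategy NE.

Pure NE: (Stag, Stag) and (Hare, Hare); Mixed NE: p = 0.3, q = 0.3

Work:
Check pure NE:
(Stag, Stag): (25, 25) - no unilateral deviation beneficial
(Hare, Hare): (11, 11) - no unilateral deviation beneficial
Mixed NE: P1 plays Stag with p = 0.3, P2 plays Stag with q = 0.3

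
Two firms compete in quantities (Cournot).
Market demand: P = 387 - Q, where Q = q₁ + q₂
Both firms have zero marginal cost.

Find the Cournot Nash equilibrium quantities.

q₁* = q₂* = 129.0; P* = 129.0

Work:
Profit: π_i = P·q_i = (a - q_i - q_j)·q_i
FOC: ∂π_i/∂q_i = a - 2q_i - q_j = 0
Reaction function: q_i = (387 - q_j)/2
Symmetry: q* = 387/3 = 129.0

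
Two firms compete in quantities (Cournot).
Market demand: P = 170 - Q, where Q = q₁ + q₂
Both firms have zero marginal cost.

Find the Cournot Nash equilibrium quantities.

q₁* = q₂* = 56.67; P* = 56.67

Work:
Profit: π_i = P·q_i = (a - q_i - q_j)·q_i
FOC: ∂π_i/∂q_i = a - 2q_i - q_j = 0
Reaction function: q_i = (170 - q_j)/2
Symmetry: q* = 170/3 = 56.67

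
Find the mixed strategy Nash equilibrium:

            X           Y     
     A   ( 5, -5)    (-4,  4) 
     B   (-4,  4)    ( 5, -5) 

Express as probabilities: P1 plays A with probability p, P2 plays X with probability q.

p = 0.5, q = 0.5

Work:
Find probabilities that make opponent indifferent:
P2 chooses q to make P1 indifferent between A and B
P1 chooses p to make P2 indifferent between X and Y
Mixed NE: P1 plays (A: 0.5, B: 0.5), P2 plays (X: 0.5, Y: 0.5)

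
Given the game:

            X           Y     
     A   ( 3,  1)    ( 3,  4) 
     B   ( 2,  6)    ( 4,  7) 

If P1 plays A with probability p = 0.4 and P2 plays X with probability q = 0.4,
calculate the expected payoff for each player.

E[P1] = 3.12, E[P2] = 5.08

Work:
E[P1] = p·q·π₁(A,X) + p·(1-q)·π₁(A,Y) + (1-p)·q·π₁(B,X) + (1-p)·(1-q)·π₁(B,Y)
= 0.4·0.4·3 + 0.4·0.6·3 + 0.6·0.4·2 + 0.6·0.6·4
= 3.12

E[P2] = 5.08 (similar calculation)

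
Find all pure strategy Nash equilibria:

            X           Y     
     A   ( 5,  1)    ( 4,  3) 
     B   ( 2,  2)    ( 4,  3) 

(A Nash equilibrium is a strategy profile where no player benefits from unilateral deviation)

Nash equilibrium: (A, Y), (B, Y)

Work:
Best responses:
  P1 vs X: payoffs [5, 2] → best response A (payoff 5)
  P1 vs Y: payoffs [4, 4] → best response A/B (payoff 4)
  P2 vs A: payoffs [1, 3] → best response Y (payoff 3)
  P2 vs B: payoffs [2, 3] → best response Y (payoff 3)
Mutual best responses: (A,Y), (B,Y) → Nash equilibria.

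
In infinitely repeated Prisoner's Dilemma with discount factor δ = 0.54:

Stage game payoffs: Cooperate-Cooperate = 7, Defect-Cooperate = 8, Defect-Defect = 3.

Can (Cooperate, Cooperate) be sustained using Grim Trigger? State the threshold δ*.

δ* = 0.2; since δ = 0.54 ≥ 0.2, cooperation can be sustained

Work:
For Grim Trigger:
Cooperate forever: 7/(1-δ)
Defect then punished: 8 + 3·δ/(1-δ)
Need: 7/(1-δ) ≥ 8 + 3·δ/(1-δ)
Solving: δ ≥ (T-R)/(T-P) = (8-7)/(8-3) = 0.2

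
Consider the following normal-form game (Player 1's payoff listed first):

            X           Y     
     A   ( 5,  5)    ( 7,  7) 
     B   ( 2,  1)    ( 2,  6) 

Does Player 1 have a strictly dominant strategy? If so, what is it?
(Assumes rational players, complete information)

Yes, Player 1's strictly dominant strategy is A

Work:
A strategy strictly dominates another if it gives a strictly higher payoff against every opponent action. Compare each pair of P1's strategies column-by-column:
  A vs B: [5 vs 2, 7 vs 2] → A strictly dominates B
  B vs A: [2 vs 5, 2 vs 7] → B does not strictly dominate A (column X: 2 ≤ 5)
A strictly dominates every other strategy → strictly dominant.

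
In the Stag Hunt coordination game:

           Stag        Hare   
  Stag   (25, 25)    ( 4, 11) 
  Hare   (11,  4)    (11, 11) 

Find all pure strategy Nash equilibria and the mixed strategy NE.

Pure NE: (Stag, Stag) and (Hare, Hare); Mixed NE: p = 0.3333, q = 0.3333

Work:
Check pure NE:
(Stag, Stag): (25, 25) - no unilateral deviation beneficial
(Hare, Hare): (11, 11) - no unilateral deviation beneficial
Mixed NE: P1 plays Stag with p = 0.3333, P2 plays Stag with q = 0.3333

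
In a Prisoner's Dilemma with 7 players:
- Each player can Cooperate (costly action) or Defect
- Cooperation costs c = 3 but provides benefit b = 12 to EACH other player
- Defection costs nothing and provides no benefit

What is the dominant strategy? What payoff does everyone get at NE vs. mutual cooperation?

Dominant: Defect; NE payoff = 0; Coop payoff = 69

Work:
Defect dominates (saves cost c = 3, benefit to others is external)
NE: All defect → everyone gets 0
If all cooperate: each receives (6)×12 - 3 = 69
Social dilemma: 69 > 0 but NE gives 0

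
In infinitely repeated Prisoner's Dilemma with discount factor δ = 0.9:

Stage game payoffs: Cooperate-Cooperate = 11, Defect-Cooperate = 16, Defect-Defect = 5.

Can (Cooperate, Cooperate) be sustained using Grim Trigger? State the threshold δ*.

δ* = 0.4545; since δ = 0.9 ≥ 0.4545, cooperation can be sustained

Work:
For Grim Trigger:
Cooperate forever: 11/(1-δ)
Defect then punished: 16 + 5·δ/(1-δ)
Need: 11/(1-δ) ≥ 16 + 5·δ/(1-δ)
Solving: δ ≥ (T-R)/(T-P) = (16-11)/(16-5) = 0.4545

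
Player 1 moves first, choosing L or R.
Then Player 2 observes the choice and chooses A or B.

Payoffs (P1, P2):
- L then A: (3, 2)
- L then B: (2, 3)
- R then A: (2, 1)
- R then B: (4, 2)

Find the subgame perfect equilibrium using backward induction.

P1 plays R, P2 plays B after L and B after R; Payoff (4, 2)

Work:
Backward induction:
After L: P2 chooses B → P1 gets 2
After R: P2 chooses B → P1 gets 4
P1 chooses R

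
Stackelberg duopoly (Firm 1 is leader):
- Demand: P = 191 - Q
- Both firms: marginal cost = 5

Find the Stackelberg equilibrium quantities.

q₁* (leader) = 93.0, q₂* (follower) = 46.5

Work:
Follower's reaction: q₂ = (a - c - q₁)/2
Leader substitutes: π₁ = q₁·(a - q₁ - (a-c-q₁)/2 - c)
FOC: q₁* = (191 - 5)/2 = 93.00
Then: q₂* = (191 - 5 - 93.0)/2 = 46.50
Leader has first-mover advantage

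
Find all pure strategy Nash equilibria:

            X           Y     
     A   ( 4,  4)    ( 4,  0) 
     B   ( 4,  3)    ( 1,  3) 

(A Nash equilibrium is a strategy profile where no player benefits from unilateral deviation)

Nash equilibrium: (A, X), (B, X)

Work:
Best responses:
  P1 vs X: payoffs [4, 4] → best response A/B (payoff 4)
  P1 vs Y: payoffs [4, 1] → best response A (payoff 4)
  P2 vs A: payoffs [4, 0] → best response X (payoff 4)
  P2 vs B: payoffs [3, 3] → best response X/Y (payoff 3)
Mutual best responses: (A,X), (B,X) → Nash equilibria.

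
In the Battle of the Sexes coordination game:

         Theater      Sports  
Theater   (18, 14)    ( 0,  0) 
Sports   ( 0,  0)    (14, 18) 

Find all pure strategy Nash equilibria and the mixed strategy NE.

Pure NE: (Theater, Theater) and (Sports, Sports); Mixed NE: p = 0.5625, q = 0.4375

Work:
Check pure NE:
(Theater, Theater): (18, 14) - no unilateral deviation beneficial
(Sports, Sports): (14, 18) - no unilateral deviation beneficial
Mixed NE: P1 plays Theater with p = 0.5625, P2 plays Theater with q = 0.4375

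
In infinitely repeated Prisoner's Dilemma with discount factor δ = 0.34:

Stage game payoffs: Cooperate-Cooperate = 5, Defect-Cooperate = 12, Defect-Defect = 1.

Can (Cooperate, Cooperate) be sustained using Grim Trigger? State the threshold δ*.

δ* = 0.6364; since δ = 0.34 < 0.6364, cooperation cannot be sustained

Work:
For Grim Trigger:
Cooperate forever: 5/(1-δ)
Defect then punished: 12 + 1·δ/(1-δ)
Need: 5/(1-δ) ≥ 12 + 1·δ/(1-δ)
Solving: δ ≥ (T-R)/(T-P) = (12-5)/(12-1) = 0.6364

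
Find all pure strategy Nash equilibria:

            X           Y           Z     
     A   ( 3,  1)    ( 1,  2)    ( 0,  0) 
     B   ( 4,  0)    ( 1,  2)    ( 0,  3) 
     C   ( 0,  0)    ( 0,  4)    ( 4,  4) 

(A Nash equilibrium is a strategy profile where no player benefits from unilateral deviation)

Nash equilibrium: (A, Y), (C, Z)

Work:
Best responses:
  P1 vs X: payoffs [3, 4, 0] → best response B (payoff 4)
  P1 vs Y: payoffs [1, 1, 0] → best response A/B (payoff 1)
  P1 vs Z: payoffs [0, 0, 4] → best response C (payoff 4)
  P2 vs A: payoffs [1, 2, 0] → best response Y (payoff 2)
  P2 vs B: payoffs [0, 2, 3] → best response Z (payoff 3)
  P2 vs C: payoffs [0, 4, 4] → best response Y/Z (payoff 4)
Mutual best responses: (A,Y), (C,Z) → Nash equilibria.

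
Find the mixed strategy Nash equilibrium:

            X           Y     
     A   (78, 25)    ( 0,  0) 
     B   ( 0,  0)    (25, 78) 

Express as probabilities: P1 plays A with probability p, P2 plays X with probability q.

p = 0.7573, q = 0.2427

Work:
Find probabilities that make opponent indifferent:
P2 chooses q to make P1 indifferent between A and B
P1 chooses p to make P2 indifferent between X and Y
Mixed NE: P1 plays (A: 0.7573, B: 0.2427), P2 plays (X: 0.2427, Y: 0.7573)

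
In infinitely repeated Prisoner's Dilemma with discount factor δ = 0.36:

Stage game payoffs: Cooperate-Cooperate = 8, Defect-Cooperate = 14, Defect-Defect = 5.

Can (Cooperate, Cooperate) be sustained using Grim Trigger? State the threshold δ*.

δ* = 0.6667; since δ = 0.36 < 0.6667, cooperation cannot be sustained

Work:
For Grim Trigger:
Cooperate forever: 8/(1-δ)
Defect then punished: 14 + 5·δ/(1-δ)
Need: 8/(1-δ) ≥ 14 + 5·δ/(1-δ)
Solving: δ ≥ (T-R)/(T-P) = (14-8)/(14-5) = 0.6667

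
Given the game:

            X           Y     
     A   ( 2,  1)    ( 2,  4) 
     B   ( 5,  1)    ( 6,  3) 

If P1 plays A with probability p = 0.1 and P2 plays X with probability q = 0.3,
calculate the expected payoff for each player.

E[P1] = 5.33, E[P2] = 2.47

Work:
E[P1] = p·q·π₁(A,X) + p·(1-q)·π₁(A,Y) + (1-p)·q·π₁(B,X) + (1-p)·(1-q)·π₁(B,Y)
= 0.1·0.3·2 + 0.1·0.7·2 + 0.9·0.3·5 + 0.9·0.7·6
= 5.33

E[P2] = 2.47 (similar calculation)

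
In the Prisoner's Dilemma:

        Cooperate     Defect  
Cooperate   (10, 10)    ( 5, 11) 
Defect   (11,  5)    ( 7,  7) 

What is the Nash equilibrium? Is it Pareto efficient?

(Defect, Defect) is NE; not Pareto efficient

Work:
Defect dominates Cooperate for both players:
If P2 cooperates: Defect (11) > Cooperate (10)
If P2 defects: Defect (7) > Cooperate (5)
NE: (Defect, Defect) with payoff (7, 7)
But (Cooperate, Cooperate) = (10, 10) Pareto dominates (7, 7)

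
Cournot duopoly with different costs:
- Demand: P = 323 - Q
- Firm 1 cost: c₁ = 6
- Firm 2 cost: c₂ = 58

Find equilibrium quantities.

q₁* = 123.0, q₂* = 71.0

Work:
Reaction: q₁ = (323 - 6 - q₂)/2
Reaction: q₂ = (323 - 58 - q₁)/2
Solve simultaneously:
q₁* = (323 - 2×6 + 58)/3 = 123.0
q₂* = (323 - 2×58 + 6)/3 = 71.0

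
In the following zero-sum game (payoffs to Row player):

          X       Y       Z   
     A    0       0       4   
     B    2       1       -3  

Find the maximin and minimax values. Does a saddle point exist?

Maximin = 0, Minimax = 1, Saddle: False

Work:
Row minimums: [0, -3] → maximin = 0
Column maximums: [2, 1, 4] → minimax = 1
No saddle point (maximin ≠ minimax). Mixed strategy needed.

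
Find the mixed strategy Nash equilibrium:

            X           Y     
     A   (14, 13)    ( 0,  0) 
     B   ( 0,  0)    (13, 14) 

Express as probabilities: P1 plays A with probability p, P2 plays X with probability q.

p = 0.5185, q = 0.4815

Work:
Find probabilities that make opponent indifferent:
P2 chooses q to make P1 indifferent between A and B
P1 chooses p to make P2 indifferent between X and Y
Mixed NE: P1 plays (A: 0.5185, B: 0.4815), P2 plays (X: 0.4815, Y: 0.5185)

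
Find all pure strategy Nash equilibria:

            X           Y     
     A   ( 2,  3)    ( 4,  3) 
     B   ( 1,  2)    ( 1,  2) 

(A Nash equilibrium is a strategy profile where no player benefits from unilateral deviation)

Nash equilibrium: (A, X), (A, Y)

Work:
Best responses:
  P1 vs X: payoffs [2, 1] → best response A (payoff 2)
  P1 vs Y: payoffs [4, 1] → best response A (payoff 4)
  P2 vs A: payoffs [3, 3] → best response X/Y (payoff 3)
  P2 vs B: payoffs [2, 2] → best response X/Y (payoff 2)
Mutual best responses: (A,X), (A,Y) → Nash equilibria.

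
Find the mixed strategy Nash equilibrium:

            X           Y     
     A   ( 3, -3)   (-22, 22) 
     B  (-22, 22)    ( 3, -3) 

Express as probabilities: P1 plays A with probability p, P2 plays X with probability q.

p = 0.5, q = 0.5

Work:
Find probabilities that make opponent indifferent:
P2 chooses q to make P1 indifferent between A and B
P1 chooses p to make P2 indifferent between X and Y
Mixed NE: P1 plays (A: 0.5, B: 0.5), P2 plays (X: 0.5, Y: 0.5)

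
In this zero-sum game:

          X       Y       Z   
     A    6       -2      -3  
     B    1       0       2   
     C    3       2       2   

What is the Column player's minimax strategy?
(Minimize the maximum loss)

Column should play Y or Z (all achieve the minimum), value = 2

Work:
Column player minimizes Row's maximum payoff:
Column X: max payoff to Row = 6
Column Y: max payoff to Row = 2
Column Z: max payoff to Row = 2
Minimum is 2, achieved by columns Y, Z (tied).
Each of Y or Z is a minimax strategy.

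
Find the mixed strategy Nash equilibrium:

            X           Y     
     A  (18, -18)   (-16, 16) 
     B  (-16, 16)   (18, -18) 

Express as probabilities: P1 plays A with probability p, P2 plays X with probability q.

p = 0.5, q = 0.5

Work:
Find probabilities that make opponent indifferent:
P2 chooses q to make P1 indifferent between A and B
P1 chooses p to make P2 indifferent between X and Y
Mixed NE: P1 plays (A: 0.5, B: 0.5), P2 plays (X: 0.5, Y: 0.5)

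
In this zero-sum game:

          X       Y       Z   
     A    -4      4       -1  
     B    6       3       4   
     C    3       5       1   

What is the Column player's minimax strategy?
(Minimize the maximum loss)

Column should play Z, value = 4

Work:
Column player minimizes Row's maximum payoff:
Column X: max payoff to Row = 6
Column Y: max payoff to Row = 5
Column Z: max payoff to Row = 4
Minimum is 4, achieved by column Z.
Minimax strategy: Z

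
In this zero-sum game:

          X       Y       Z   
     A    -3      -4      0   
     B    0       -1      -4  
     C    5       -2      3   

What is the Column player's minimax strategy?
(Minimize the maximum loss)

Column should play Y, value = -1

Work:
Column player minimizes Row's maximum payoff:
Column X: max payoff to Row = 5
Column Y: max payoff to Row = -1
Column Z: max payoff to Row = 3
Minimum is -1, achieved by column Y.
Minimax strategy: Y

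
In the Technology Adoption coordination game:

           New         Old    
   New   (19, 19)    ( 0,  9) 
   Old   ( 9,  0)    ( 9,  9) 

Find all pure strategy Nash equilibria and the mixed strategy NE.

Pure NE: (New, New) and (Old, Old); Mixed NE: p = 0.4737, q = 0.4737

Work:
Check pure NE:
(New, New): (19, 19) - no unilateral deviation beneficial
(Old, Old): (9, 9) - no unilateral deviation beneficial
Mixed NE: P1 plays New with p = 0.4737, P2 plays New with q = 0.4737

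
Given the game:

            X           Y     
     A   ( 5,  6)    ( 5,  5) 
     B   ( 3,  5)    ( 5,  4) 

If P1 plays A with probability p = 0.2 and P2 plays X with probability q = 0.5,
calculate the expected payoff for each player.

E[P1] = 4.2, E[P2] = 4.7

Work:
E[P1] = p·q·π₁(A,X) + p·(1-q)·π₁(A,Y) + (1-p)·q·π₁(B,X) + (1-p)·(1-q)·π₁(B,Y)
= 0.2·0.5·5 + 0.2·0.5·5 + 0.8·0.5·3 + 0.8·0.5·5
= 4.2

E[P2] = 4.7 (similar calculation)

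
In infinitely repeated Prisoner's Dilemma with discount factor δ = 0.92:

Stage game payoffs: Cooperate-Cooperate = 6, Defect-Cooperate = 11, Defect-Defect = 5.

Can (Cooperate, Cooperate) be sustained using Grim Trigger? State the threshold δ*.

δ* = 0.8333; since δ = 0.92 ≥ 0.8333, cooperation can be sustained

Work:
For Grim Trigger:
Cooperate forever: 6/(1-δ)
Defect then punished: 11 + 5·δ/(1-δ)
Need: 6/(1-δ) ≥ 11 + 5·δ/(1-δ)
Solving: δ ≥ (T-R)/(T-P) = (11-6)/(11-5) = 0.8333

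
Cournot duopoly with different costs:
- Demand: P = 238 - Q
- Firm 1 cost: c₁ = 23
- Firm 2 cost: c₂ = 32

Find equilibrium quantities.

q₁* = 74.67, q₂* = 65.67

Work:
Reaction: q₁ = (238 - 23 - q₂)/2
Reaction: q₂ = (238 - 32 - q₁)/2
Solve simultaneously:
q₁* = (238 - 2×23 + 32)/3 = 74.67
q₂* = (238 - 2×32 + 23)/3 = 65.67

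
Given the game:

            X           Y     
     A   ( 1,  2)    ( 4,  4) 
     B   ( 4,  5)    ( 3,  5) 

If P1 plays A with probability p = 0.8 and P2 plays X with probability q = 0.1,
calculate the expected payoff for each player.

E[P1] = 3.58, E[P2] = 4.04

Work:
E[P1] = p·q·π₁(A,X) + p·(1-q)·π₁(A,Y) + (1-p)·q·π₁(B,X) + (1-p)·(1-q)·π₁(B,Y)
= 0.8·0.1·1 + 0.8·0.9·4 + 0.2·0.1·4 + 0.2·0.9·3
= 3.58

E[P2] = 4.04 (similar calculation)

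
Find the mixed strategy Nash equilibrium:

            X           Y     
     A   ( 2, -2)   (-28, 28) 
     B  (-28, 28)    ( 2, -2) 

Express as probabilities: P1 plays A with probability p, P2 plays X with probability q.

p = 0.5, q = 0.5

Work:
Find probabilities that make opponent indifferent:
P2 chooses q to make P1 indifferent between A and B
P1 chooses p to make P2 indifferent between X and Y
Mixed NE: P1 plays (A: 0.5, B: 0.5), P2 plays (X: 0.5, Y: 0.5)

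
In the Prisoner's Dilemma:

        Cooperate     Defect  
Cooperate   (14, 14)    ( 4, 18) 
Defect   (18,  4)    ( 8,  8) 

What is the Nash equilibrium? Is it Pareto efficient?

(Defect, Defect) is NE; not Pareto efficient

Work:
Defect dominates Cooperate for both players:
If P2 cooperates: Defect (18) > Cooperate (14)
If P2 defects: Defect (8) > Cooperate (4)
NE: (Defect, Defect) with payoff (8, 8)
But (Cooperate, Cooperate) = (14, 14) Pareto dominates (8, 8)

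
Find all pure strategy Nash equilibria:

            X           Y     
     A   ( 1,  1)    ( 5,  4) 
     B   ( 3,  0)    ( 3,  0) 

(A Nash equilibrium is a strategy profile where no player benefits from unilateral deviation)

Nash equilibrium: (A, Y), (B, X)

Work:
Best responses:
  P1 vs X: payoffs [1, 3] → best response B (payoff 3)
  P1 vs Y: payoffs [5, 3] → best response A (payoff 5)
  P2 vs A: payoffs [1, 4] → best response Y (payoff 4)
  P2 vs B: payoffs [0, 0] → best response X/Y (payoff 0)
Mutual best responses: (A,Y), (B,X) → Nash equilibria.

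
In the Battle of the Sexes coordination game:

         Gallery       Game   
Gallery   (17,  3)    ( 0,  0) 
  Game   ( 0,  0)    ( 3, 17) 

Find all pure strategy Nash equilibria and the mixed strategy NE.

Pure NE: (Gallery, Gallery) and (Game, Game); Mixed NE: p = 0.85, q = 0.15

Work:
Check pure NE:
(Gallery, Gallery): (17, 3) - no unilateral deviation beneficial
(Game, Game): (3, 17) - no unilateral deviation beneficial
Mixed NE: P1 plays Gallery with p = 0.85, P2 plays Gallery with q = 0.15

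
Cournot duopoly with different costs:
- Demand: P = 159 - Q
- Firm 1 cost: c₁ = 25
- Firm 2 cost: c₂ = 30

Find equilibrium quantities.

q₁* = 46.33, q₂* = 41.33

Work:
Reaction: q₁ = (159 - 25 - q₂)/2
Reaction: q₂ = (159 - 30 - q₁)/2
Solve simultaneously:
q₁* = (159 - 2×25 + 30)/3 = 46.33
q₂* = (159 - 2×30 + 25)/3 = 41.33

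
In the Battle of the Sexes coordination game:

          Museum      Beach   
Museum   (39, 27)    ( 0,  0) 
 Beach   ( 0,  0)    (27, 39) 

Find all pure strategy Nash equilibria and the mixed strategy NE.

Pure NE: (Museum, Museum) and (Beach, Beach); Mixed NE: p = 0.5909, q = 0.4091

Work:
Check pure NE:
(Museum, Museum): (39, 27) - no unilateral deviation beneficial
(Beach, Beach): (27, 39) - no unilateral deviation beneficial
Mixed NE: P1 plays Museum with p = 0.5909, P2 plays Museum with q = 0.4091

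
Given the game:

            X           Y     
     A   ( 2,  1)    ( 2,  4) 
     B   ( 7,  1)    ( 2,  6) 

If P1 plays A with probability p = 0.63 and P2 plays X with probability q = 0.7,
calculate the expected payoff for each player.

E[P1] = 3.295, E[P2] = 2.122

Work:
E[P1] = p·q·π₁(A,X) + p·(1-q)·π₁(A,Y) + (1-p)·q·π₁(B,X) + (1-p)·(1-q)·π₁(B,Y)
= 0.63·0.7·2 + 0.63·0.3·2 + 0.37·0.7·7 + 0.37·0.3·2
= 3.295

E[P2] = 2.122 (similar calculation)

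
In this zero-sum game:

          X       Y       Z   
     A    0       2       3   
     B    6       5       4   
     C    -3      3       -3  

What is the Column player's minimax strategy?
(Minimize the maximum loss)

Column should play Z, value = 4

Work:
Column player minimizes Row's maximum payoff:
Column X: max payoff to Row = 6
Column Y: max payoff to Row = 5
Column Z: max payoff to Row = 4
Minimum is 4, achieved by column Z.
Minimax strategy: Z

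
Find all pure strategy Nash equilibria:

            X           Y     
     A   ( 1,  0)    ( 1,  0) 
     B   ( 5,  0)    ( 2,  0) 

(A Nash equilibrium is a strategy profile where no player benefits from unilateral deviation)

Nash equilibrium: (B, X), (B, Y)

Work:
Best responses:
  P1 vs X: payoffs [1, 5] → best response B (payoff 5)
  P1 vs Y: payoffs [1, 2] → best response B (payoff 2)
  P2 vs A: payoffs [0, 0] → best response X/Y (payoff 0)
  P2 vs B: payoffs [0, 0] → best response X/Y (payoff 0)
Mutual best responses: (B,X), (B,Y) → Nash equilibria.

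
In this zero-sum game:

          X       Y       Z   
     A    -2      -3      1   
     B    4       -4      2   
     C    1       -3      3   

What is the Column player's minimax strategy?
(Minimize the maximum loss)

Column should play Y, value = -3

Work:
Column player minimizes Row's maximum payoff:
Column X: max payoff to Row = 4
Column Y: max payoff to Row = -3
Column Z: max payoff to Row = 3
Minimum is -3, achieved by column Y.
Minimax strategy: Y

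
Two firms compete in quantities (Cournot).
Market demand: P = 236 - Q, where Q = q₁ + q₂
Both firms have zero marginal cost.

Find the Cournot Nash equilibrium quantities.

q₁* = q₂* = 78.67; P* = 78.67

Work:
Profit: π_i = P·q_i = (a - q_i - q_j)·q_i
FOC: ∂π_i/∂q_i = a - 2q_i - q_j = 0
Reaction function: q_i = (236 - q_j)/2
Symmetry: q* = 236/3 = 78.67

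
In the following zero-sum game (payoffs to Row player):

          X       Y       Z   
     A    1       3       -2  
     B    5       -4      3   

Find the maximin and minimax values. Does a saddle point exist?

Maximin = -2, Minimax = 3, Saddle: False

Work:
Row minimums: [-2, -4] → maximin = -2
Column maximums: [5, 3, 3] → minimax = 3
No saddle point (maximin ≠ minimax). Mixed strategy needed.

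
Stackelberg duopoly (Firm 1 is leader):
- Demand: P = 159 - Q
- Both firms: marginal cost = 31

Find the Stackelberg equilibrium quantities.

q₁* (leader) = 64.0, q₂* (follower) = 32.0

Work:
Follower's reaction: q₂ = (a - c - q₁)/2
Leader substitutes: π₁ = q₁·(a - q₁ - (a-c-q₁)/2 - c)
FOC: q₁* = (159 - 31)/2 = 64.00
Then: q₂* = (159 - 31 - 64.0)/2 = 32.00
Leader has first-mover advantage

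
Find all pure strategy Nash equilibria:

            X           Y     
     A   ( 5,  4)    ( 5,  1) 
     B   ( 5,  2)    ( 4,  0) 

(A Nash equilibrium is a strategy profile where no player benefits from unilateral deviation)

Nash equilibrium: (A, X), (B, X)

Work:
Best responses:
  P1 vs X: payoffs [5, 5] → best response A/B (payoff 5)
  P1 vs Y: payoffs [5, 4] → best response A (payoff 5)
  P2 vs A: payoffs [4, 1] → best response X (payoff 4)
  P2 vs B: payoffs [2, 0] → best response X (payoff 2)
Mutual best responses: (A,X), (B,X) → Nash equilibria.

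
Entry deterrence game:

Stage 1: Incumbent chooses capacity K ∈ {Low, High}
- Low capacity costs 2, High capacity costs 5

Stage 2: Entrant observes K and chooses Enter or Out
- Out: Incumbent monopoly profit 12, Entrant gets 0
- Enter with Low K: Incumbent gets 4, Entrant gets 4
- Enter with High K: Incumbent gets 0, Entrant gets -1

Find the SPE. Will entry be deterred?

SPE: (High, Enter|Low, Out|High); Entry deterred. Incumbent net profit = 7

Work:
After Low K: Entrant enters (4 > 0)
After High K: Entrant stays out (-1 < 0)
Incumbent: Low → 4−2=2, High → 12−5=7
Incumbent chooses High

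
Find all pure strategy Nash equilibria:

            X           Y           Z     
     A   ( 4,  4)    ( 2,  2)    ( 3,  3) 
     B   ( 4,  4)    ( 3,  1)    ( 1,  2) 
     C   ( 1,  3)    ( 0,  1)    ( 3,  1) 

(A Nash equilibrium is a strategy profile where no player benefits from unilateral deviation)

Nash equilibrium: (A, X), (B, X)

Work:
Best responses:
  P1 vs X: payoffs [4, 4, 1] → best response A/B (payoff 4)
  P1 vs Y: payoffs [2, 3, 0] → best response B (payoff 3)
  P1 vs Z: payoffs [3, 1, 3] → best response A/C (payoff 3)
  P2 vs A: payoffs [4, 2, 3] → best response X (payoff 4)
  P2 vs B: payoffs [4, 1, 2] → best response X (payoff 4)
  P2 vs C: payoffs [3, 1, 1] → best response X (payoff 3)
Mutual best responses: (A,X), (B,X) → Nash equilibria.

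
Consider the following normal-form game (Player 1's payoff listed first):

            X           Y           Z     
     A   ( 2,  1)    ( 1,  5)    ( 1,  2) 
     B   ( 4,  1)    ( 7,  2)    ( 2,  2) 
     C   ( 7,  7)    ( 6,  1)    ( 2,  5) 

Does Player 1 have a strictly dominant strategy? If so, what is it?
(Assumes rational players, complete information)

No strictly dominant strategy exists for Player 1

Work:
A strategy strictly dominates another if it gives a strictly higher payoff against every opponent action. Compare each pair of P1's strategies column-by-column:
  A vs B: [2 vs 4, 1 vs 7, 1 vs 2] → A does not strictly dominate B (column X: 2 ≤ 4)
  A vs C: [2 vs 7, 1 vs 6, 1 vs 2] → A does not strictly dominate C (column X: 2 ≤ 7)
  B vs A: [4 vs 2, 7 vs 1, 2 vs 1] → B strictly dominates A
  B vs C: [4 vs 7, 7 vs 6, 2 vs 2] → B does not strictly dominate C (column X: 4 ≤ 7)
  C vs A: [7 vs 2, 6 vs 1, 2 vs 1] → C strictly dominates A
  C vs B: [7 vs 4, 6 vs 7, 2 vs 2] → C does not strictly dominate B (column Y: 6 ≤ 7)
No single strategy strictly dominates all others → no strictly dominant strategy.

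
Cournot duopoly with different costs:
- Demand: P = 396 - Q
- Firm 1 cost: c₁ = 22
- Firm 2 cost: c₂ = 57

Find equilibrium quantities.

q₁* = 136.33, q₂* = 101.33

Work:
Reaction: q₁ = (396 - 22 - q₂)/2
Reaction: q₂ = (396 - 57 - q₁)/2
Solve simultaneously:
q₁* = (396 - 2×22 + 57)/3 = 136.33
q₂* = (396 - 2×57 + 22)/3 = 101.33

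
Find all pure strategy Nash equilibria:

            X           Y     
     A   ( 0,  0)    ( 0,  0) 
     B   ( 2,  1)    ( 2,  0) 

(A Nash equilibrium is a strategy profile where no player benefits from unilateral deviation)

Nash equilibrium: (B, X)

Work:
Best responses:
  P1 vs X: payoffs [0, 2] → best response B (payoff 2)
  P1 vs Y: payoffs [0, 2] → best response B (payoff 2)
  P2 vs A: payoffs [0, 0] → best response X/Y (payoff 0)
  P2 vs B: payoffs [1, 0] → best response X (payoff 1)
Mutual best responses: (B,X) → Nash equilibria.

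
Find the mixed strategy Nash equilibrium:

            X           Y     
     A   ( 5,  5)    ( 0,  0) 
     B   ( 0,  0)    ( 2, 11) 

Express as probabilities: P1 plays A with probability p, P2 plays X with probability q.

p = 0.6875, q = 0.2857

Work:
Find probabilities that make opponent indifferent:
P2 chooses q to make P1 indifferent between A and B
P1 chooses p to make P2 indifferent between X and Y
Mixed NE: P1 plays (A: 0.6875, B: 0.3125), P2 plays (X: 0.2857, Y: 0.7143)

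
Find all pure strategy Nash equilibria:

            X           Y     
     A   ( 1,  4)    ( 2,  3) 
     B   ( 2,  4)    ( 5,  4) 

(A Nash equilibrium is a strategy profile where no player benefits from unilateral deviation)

Nash equilibrium: (B, X), (B, Y)

Work:
Best responses:
  P1 vs X: payoffs [1, 2] → best response B (payoff 2)
  P1 vs Y: payoffs [2, 5] → best response B (payoff 5)
  P2 vs A: payoffs [4, 3] → best response X (payoff 4)
  P2 vs B: payoffs [4, 4] → best response X/Y (payoff 4)
Mutual best responses: (B,X), (B,Y) → Nash equilibria.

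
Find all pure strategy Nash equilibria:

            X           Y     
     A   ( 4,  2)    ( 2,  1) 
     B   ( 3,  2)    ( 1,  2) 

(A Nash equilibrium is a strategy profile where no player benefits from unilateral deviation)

Nash equilibrium: (A, X)

Work:
Best responses:
  P1 vs X: payoffs [4, 3] → best response A (payoff 4)
  P1 vs Y: payoffs [2, 1] → best response A (payoff 2)
  P2 vs A: payoffs [2, 1] → best response X (payoff 2)
  P2 vs B: payoffs [2, 2] → best response X/Y (payoff 2)
Mutual best responses: (A,X) → Nash equilibria.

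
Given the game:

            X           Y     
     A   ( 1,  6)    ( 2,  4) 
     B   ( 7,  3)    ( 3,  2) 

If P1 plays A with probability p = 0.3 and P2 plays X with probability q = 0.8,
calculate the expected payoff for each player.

E[P1] = 4.7, E[P2] = 3.64

Work:
E[P1] = p·q·π₁(A,X) + p·(1-q)·π₁(A,Y) + (1-p)·q·π₁(B,X) + (1-p)·(1-q)·π₁(B,Y)
= 0.3·0.8·1 + 0.3·0.2·2 + 0.7·0.8·7 + 0.7·0.2·3
= 4.7

E[P2] = 3.64 (similar calculation)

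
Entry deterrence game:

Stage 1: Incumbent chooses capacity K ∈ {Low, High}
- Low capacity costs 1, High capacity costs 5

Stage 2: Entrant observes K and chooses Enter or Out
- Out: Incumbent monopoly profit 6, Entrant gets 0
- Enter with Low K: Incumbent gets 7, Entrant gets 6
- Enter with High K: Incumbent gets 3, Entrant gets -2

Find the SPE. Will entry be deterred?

SPE: (Low, Enter|Low, Out|High); Entry not deterred. Incumbent net profit = 6, Entrant gets 6

Work:
After Low K: Entrant enters (6 > 0)
After High K: Entrant stays out (-2 < 0)
Incumbent: Low → 7−1=6, High → 6−5=1
Incumbent chooses Low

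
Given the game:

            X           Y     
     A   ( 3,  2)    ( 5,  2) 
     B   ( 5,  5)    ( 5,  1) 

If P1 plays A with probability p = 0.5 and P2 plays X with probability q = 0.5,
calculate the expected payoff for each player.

E[P1] = 4.5, E[P2] = 2.5

Work:
E[P1] = p·q·π₁(A,X) + p·(1-q)·π₁(A,Y) + (1-p)·q·π₁(B,X) + (1-p)·(1-q)·π₁(B,Y)
= 0.5·0.5·3 + 0.5·0.5·5 + 0.5·0.5·5 + 0.5·0.5·5
= 4.5

E[P2] = 2.5 (similar calculation)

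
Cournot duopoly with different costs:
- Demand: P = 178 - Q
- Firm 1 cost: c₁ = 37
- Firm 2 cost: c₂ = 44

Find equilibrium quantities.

q₁* = 49.33, q₂* = 42.33

Work:
Reaction: q₁ = (178 - 37 - q₂)/2
Reaction: q₂ = (178 - 44 - q₁)/2
Solve simultaneously:
q₁* = (178 - 2×37 + 44)/3 = 49.33
q₂* = (178 - 2×44 + 37)/3 = 42.33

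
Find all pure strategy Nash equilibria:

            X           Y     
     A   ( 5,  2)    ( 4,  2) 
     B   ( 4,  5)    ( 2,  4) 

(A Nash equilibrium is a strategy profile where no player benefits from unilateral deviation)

Nash equilibrium: (A, X), (A, Y)

Work:
Best responses:
  P1 vs X: payoffs [5, 4] → best response A (payoff 5)
  P1 vs Y: payoffs [4, 2] → best response A (payoff 4)
  P2 vs A: payoffs [2, 2] → best response X/Y (payoff 2)
  P2 vs B: payoffs [5, 4] → best response X (payoff 5)
Mutual best responses: (A,X), (A,Y) → Nash equilibria.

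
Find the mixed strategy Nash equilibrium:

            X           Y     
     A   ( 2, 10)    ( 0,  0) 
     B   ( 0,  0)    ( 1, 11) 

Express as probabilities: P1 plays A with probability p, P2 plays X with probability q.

p = 0.5238, q = 0.3333

Work:
Find probabilities that make opponent indifferent:
P2 chooses q to make P1 indifferent between A and B
P1 chooses p to make P2 indifferent between X and Y
Mixed NE: P1 plays (A: 0.5238, B: 0.4762), P2 plays (X: 0.3333, Y: 0.6667)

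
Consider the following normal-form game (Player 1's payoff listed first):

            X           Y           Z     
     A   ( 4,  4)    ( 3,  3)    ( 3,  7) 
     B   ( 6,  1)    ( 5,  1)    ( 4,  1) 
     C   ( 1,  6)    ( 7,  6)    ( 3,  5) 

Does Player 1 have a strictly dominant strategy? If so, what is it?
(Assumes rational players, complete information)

No strictly dominant strategy exists for Player 1

Work:
A strategy strictly dominates another if it gives a strictly higher payoff against every opponent action. Compare each pair of P1's strategies column-by-column:
  A vs B: [4 vs 6, 3 vs 5, 3 vs 4] → A does not strictly dominate B (column X: 4 ≤ 6)
  A vs C: [4 vs 1, 3 vs 7, 3 vs 3] → A does not strictly dominate C (column Y: 3 ≤ 7)
  B vs A: [6 vs 4, 5 vs 3, 4 vs 3] → B strictly dominates A
  B vs C: [6 vs 1, 5 vs 7, 4 vs 3] → B does not strictly dominate C (column Y: 5 ≤ 7)
  C vs A: [1 vs 4, 7 vs 3, 3 vs 3] → C does not strictly dominate A (column X: 1 ≤ 4)
  C vs B: [1 vs 6, 7 vs 5, 3 vs 4] → C does not strictly dominate B (column X: 1 ≤ 6)
No single strategy strictly dominates all others → no strictly dominant strategy.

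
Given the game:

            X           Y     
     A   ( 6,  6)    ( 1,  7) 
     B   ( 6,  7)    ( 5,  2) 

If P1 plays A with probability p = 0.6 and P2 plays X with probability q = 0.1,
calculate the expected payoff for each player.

E[P1] = 2.94, E[P2] = 5.14

Work:
E[P1] = p·q·π₁(A,X) + p·(1-q)·π₁(A,Y) + (1-p)·q·π₁(B,X) + (1-p)·(1-q)·π₁(B,Y)
= 0.6·0.1·6 + 0.6·0.9·1 + 0.4·0.1·6 + 0.4·0.9·5
= 2.94

E[P2] = 5.14 (similar calculation)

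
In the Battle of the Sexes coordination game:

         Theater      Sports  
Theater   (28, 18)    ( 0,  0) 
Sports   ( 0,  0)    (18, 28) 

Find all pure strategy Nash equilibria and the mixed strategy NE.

Pure NE: (Theater, Theater) and (Sports, Sports); Mixed NE: p = 0.6087, q = 0.3913

Work:
Check pure NE:
(Theater, Theater): (28, 18) - no unilateral deviation beneficial
(Sports, Sports): (18, 28) - no unilateral deviation beneficial
Mixed NE: P1 plays Theater with p = 0.6087, P2 plays Theater with q = 0.3913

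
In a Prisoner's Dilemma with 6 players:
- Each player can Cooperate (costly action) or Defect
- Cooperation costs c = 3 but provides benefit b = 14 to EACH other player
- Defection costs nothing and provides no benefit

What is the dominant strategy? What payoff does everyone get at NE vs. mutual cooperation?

Dominant: Defect; NE payoff = 0; Coop payoff = 67

Work:
Defect dominates (saves cost c = 3, benefit to others is external)
NE: All defect → everyone gets 0
If all cooperate: each receives (5)×14 - 3 = 67
Social dilemma: 67 > 0 but NE gives 0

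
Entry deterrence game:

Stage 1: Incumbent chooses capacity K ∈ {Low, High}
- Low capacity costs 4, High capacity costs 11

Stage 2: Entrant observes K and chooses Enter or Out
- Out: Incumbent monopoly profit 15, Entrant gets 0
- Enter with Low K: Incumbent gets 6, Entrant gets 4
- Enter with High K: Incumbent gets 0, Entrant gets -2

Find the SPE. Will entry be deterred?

SPE: (High, Enter|Low, Out|High); Entry deterred. Incumbent net profit = 4

Work:
After Low K: Entrant enters (4 > 0)
After High K: Entrant stays out (-2 < 0)
Incumbent: Low → 6−4=2, High → 15−11=4
Incumbent chooses High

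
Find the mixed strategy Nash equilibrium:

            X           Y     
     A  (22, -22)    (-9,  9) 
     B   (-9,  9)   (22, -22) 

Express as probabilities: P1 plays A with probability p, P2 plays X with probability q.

p = 0.5, q = 0.5

Work:
Find probabilities that make opponent indifferent:
P2 chooses q to make P1 indifferent between A and B
P1 chooses p to make P2 indifferent between X and Y
Mixed NE: P1 plays (A: 0.5, B: 0.5), P2 plays (X: 0.5, Y: 0.5)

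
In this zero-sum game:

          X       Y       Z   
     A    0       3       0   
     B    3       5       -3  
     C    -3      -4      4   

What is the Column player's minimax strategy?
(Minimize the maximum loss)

Column should play X, value = 3

Work:
Column player minimizes Row's maximum payoff:
Column X: max payoff to Row = 3
Column Y: max payoff to Row = 5
Column Z: max payoff to Row = 4
Minimum is 3, achieved by column X.
Minimax strategy: X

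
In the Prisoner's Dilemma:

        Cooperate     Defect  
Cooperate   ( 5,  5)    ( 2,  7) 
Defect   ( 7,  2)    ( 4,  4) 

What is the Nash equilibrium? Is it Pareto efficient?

(Defect, Defect) is NE; not Pareto efficient

Work:
Defect dominates Cooperate for both players:
If P2 cooperates: Defect (7) > Cooperate (5)
If P2 defects: Defect (4) > Cooperate (2)
NE: (Defect, Defect) with payoff (4, 4)
But (Cooperate, Cooperate) = (5, 5) Pareto dominates (4, 4)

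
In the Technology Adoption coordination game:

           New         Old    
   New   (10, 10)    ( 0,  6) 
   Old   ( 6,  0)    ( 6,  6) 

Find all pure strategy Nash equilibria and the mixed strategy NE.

Pure NE: (New, New) and (Old, Old); Mixed NE: p = 0.6, q = 0.6

Work:
Check pure NE:
(New, New): (10, 10) - no unilateral deviation beneficial
(Old, Old): (6, 6) - no unilateral deviation beneficial
Mixed NE: P1 plays New with p = 0.6, P2 plays New with q = 0.6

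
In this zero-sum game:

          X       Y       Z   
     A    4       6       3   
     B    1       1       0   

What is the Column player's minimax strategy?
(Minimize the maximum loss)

Column should play Z, value = 3

Work:
Column player minimizes Row's maximum payoff:
Column X: max payoff to Row = 4
Column Y: max payoff to Row = 6
Column Z: max payoff to Row = 3
Minimum is 3, achieved by column Z.
Minimax strategy: Z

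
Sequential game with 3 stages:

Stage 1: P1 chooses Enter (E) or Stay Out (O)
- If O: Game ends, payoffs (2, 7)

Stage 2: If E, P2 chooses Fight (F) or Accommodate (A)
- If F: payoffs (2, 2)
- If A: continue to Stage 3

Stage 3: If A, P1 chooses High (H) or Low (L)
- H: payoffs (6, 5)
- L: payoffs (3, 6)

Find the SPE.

SPE: (E, A, H); Outcome (6, 5)

Work:
Stage 3: P1 chooses H (6 vs 3)
Stage 2: P2: F->2, A->5 (anticipating H). Choose A
Stage 1: P1: O->2, E->6 (anticipating A, H). Choose E
SPE path: E -> A -> H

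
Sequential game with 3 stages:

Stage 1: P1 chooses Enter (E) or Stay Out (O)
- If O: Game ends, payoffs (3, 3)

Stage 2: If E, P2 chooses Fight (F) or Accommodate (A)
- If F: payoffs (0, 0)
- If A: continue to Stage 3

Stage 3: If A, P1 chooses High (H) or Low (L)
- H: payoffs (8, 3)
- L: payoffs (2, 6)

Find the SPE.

SPE: (E, A, H); Outcome (8, 3)

Work:
Stage 3: P1 chooses H (8 vs 2)
Stage 2: P2: F->0, A->3 (anticipating H). Choose A
Stage 1: P1: O->3, E->8 (anticipating A, H). Choose E
SPE path: E -> A -> H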